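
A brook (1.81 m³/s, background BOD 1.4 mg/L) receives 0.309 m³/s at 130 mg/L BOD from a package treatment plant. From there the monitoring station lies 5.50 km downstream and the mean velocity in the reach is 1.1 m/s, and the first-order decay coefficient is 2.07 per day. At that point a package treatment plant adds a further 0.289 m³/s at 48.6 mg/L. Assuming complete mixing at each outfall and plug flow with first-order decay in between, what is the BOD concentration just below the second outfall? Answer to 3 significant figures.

21.6 mg/L

After mixing, C = (1.810·1.400 + 0.3090·130.0) / 2.119 = 42.70/2.119 = 20.15 mg/L; combined flow 2.119 m³/s.
Travel time t = 5.50·1000 / 1.1 = 5000 s = 1.389 h.
After decay, C = 20.15 × e^(−kt) = 20.15 × 0.8871 = 17.88 mg/L.
At the second outfall, C = (2.119·17.88 + 0.2890·48.60) / (2.119 + 0.2890) = 21.56 mg/L.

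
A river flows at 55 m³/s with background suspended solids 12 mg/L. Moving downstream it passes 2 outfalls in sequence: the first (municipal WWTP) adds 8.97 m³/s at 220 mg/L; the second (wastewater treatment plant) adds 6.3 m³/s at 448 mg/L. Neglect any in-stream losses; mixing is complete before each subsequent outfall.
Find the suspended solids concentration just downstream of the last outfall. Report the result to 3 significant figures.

After outfall 1: Q = 55.00 + 8.970 = 63.97 m³/s; C = (55.00·12.00 + 8.970·220.0)/63.97 = 41.17 mg/L.
After outfall 2: Q = 63.97 + 6.300 = 70.27 m³/s; C = (63.97·41.17 + 6.300·448.0)/70.27 = 77.64 mg/L.

77.6 mg/L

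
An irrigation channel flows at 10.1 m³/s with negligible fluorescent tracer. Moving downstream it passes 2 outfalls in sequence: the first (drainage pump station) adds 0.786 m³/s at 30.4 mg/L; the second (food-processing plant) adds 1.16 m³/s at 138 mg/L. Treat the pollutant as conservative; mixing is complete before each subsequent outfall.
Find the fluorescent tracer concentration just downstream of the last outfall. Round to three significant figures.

Outfall 1: combined Q = 10.89 m³/s; C = (10.10·0 + 0.7860·30.40)/10.89 = 2.195 mg/L.
Outfall 2: combined Q = 12.05 m³/s; C = (10.89·2.195 + 1.160·138.0)/12.05 = 15.27 mg/L.

15.3 mg/L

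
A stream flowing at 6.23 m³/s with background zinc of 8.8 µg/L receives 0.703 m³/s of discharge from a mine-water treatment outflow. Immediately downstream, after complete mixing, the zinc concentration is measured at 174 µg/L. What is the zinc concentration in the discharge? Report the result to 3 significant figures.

Mass balance: 6.230·8.800 + 0.7030·Cₑ = 6.933·174.0
→ Cₑ = (6.933·174.0 − 6.230·8.800) / 0.7030 = 1638 µg/L.

1640 µg/L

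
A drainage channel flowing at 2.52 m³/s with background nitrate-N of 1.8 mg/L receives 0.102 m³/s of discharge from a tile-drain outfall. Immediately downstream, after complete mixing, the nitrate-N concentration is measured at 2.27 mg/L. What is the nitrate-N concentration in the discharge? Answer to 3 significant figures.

13.9 mg/L

Mass balance: 2.520·1.800 + 0.1020·Cₑ = 2.622·2.270
→ Cₑ = (2.622·2.270 − 2.520·1.800) / 0.1020 = 13.88 mg/L.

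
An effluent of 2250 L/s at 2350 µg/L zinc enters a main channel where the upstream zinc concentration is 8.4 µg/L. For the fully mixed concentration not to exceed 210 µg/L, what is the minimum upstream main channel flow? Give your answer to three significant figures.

23900 L/s

Set C_mix = 210: (Q·8.400 + 2250·2350) / (Q + 2250) = 210
→ Q = 2250·(2350 − 210)/(210 − 8.400) = 23880 L/s.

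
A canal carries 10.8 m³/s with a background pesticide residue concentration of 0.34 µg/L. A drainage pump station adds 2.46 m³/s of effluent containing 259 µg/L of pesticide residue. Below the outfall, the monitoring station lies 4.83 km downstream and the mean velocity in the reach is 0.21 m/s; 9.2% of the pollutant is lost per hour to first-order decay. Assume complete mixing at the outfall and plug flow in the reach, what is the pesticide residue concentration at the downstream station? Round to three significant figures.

26.1 µg/L

After mixing, C = (10.80·0.3400 + 2.460·259.0) / 13.26 = 640.8/13.26 = 48.33 µg/L.
Travel time t = 4.83·1000 / 0.21 = 23000 s = 6.389 h.
9.2%/h lost → k = −ln(1 − 0.092) = 0.09651 h⁻¹.
Decay over the reach: 48.33·exp(−kt) = 48.33·0.5398 = 26.09 µg/L.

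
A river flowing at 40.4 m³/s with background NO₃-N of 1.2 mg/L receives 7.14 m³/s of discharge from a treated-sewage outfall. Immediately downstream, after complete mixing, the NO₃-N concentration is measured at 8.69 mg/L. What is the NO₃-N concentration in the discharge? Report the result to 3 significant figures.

Mass balance: 40.40·1.200 + 7.140·Cₑ = 47.54·8.690
→ Cₑ = (47.54·8.690 − 40.40·1.200) / 7.140 = 51.07 mg/L.

51.1 mg/L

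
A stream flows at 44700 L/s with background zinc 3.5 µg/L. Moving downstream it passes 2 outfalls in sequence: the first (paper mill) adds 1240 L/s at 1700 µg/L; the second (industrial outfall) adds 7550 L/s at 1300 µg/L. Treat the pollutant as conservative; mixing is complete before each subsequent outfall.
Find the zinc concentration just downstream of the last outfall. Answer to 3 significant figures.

226 µg/L

Below outfall 1: Q → 45940 L/s, C = (44700·3.500 + 1240·1700)/45940 = 49.29 µg/L.
Below outfall 2: Q → 53490 L/s, C = (45940·49.29 + 7550·1300)/53490 = 225.8 µg/L.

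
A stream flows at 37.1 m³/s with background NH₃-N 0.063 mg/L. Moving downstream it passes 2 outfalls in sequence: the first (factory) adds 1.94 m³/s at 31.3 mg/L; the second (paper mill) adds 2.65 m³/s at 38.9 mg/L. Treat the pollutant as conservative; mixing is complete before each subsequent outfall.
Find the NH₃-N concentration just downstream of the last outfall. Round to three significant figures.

Outfall 1: combined Q = 39.04 m³/s; C = (37.10·0.06300 + 1.940·31.30)/39.04 = 1.615 mg/L.
Outfall 2: combined Q = 41.69 m³/s; C = (39.04·1.615 + 2.650·38.90)/41.69 = 3.985 mg/L.

3.99 mg/L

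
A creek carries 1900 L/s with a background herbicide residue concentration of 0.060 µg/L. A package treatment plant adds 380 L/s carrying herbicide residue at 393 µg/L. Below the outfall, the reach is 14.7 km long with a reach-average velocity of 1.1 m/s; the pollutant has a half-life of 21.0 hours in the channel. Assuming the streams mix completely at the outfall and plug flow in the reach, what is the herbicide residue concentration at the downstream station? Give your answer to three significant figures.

58.0 µg/L

Mass balance: C = (1900·0.06000 + 380.0·393.0) / 2280 = 149500/2280 = 65.55 µg/L.
Travel time t = 14.7·1000 / 1.1 = 13360 s = 3.712 h.
Half-life 21.0 h → k = ln 2 / 21.0 = 0.03301 h⁻¹ = 0.7922 d⁻¹.
Applying C = C₀e^(−kt): 65.55 × 0.8847 = 57.99 µg/L.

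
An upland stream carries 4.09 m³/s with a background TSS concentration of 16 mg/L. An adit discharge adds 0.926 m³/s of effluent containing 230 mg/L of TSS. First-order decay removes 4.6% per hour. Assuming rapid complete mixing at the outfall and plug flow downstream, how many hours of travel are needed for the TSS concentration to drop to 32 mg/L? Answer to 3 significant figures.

Mixed concentration C = ΣQC/ΣQ = (4.090·16.00 + 0.9260·230.0) / 5.016 = 278.4/5.016 = 55.51 mg/L.
4.6%/h lost → k = −ln(1 − 0.046) = 0.04709 h⁻¹.
55.51·exp(−k·t) = 32 → t = ln(55.51/32)/k = 42100 s = 11.70 h.

11.7 h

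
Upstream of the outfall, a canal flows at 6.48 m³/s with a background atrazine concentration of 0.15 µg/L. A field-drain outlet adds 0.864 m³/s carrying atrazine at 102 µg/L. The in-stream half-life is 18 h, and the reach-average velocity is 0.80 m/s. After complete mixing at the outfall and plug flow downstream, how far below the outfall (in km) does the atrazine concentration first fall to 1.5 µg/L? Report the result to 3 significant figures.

Flow-weighted average: C = (6.480·0.1500 + 0.8640·102.0) / 7.344 = 89.10/7.344 = 12.13 µg/L.
Half-life 18 h → k = ln 2 / 18 = 0.03851 h⁻¹ = 0.9242 d⁻¹.
Set 12.13·exp(−k·t) = 1.5 → t = ln(12.13/1.5)/k = 195400 s = 54.28 h.
Distance = v·t = 0.80·195400 = 156300 m = 156.3 km.

156 km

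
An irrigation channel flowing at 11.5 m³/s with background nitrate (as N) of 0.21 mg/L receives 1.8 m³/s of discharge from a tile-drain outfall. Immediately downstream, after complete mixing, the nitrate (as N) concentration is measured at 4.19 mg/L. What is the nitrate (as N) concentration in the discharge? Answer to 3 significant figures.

29.6 mg/L

Mass balance: 11.50·0.2100 + 1.800·Cₑ = 13.30·4.190
→ Cₑ = (13.30·4.190 − 11.50·0.2100) / 1.800 = 29.62 mg/L.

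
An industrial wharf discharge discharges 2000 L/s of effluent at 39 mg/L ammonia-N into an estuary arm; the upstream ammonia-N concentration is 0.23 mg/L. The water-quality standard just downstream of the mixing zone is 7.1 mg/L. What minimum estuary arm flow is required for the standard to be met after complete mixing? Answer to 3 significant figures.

9290 L/s

Set C_mix = 7.1: (Q·0.2300 + 2000·39.00) / (Q + 2000) = 7.1
→ Q = 2000·(39.00 − 7.1)/(7.1 − 0.2300) = 9287 L/s.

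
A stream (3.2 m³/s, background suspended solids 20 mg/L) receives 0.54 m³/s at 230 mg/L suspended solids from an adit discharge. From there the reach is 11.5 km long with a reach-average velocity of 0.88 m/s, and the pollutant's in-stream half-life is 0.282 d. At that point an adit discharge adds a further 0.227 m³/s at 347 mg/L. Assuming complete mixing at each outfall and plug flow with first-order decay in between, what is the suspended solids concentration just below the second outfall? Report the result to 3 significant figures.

Mass balance: C = (3.200·20.00 + 0.5400·230.0) / 3.740 = 188.2/3.740 = 50.32 mg/L; combined flow 3.740 m³/s.
Travel time t = 11.5·1000 / 0.88 = 13070 s = 3.630 h.
Half-life 0.282 d → k = ln 2 / 0.282 = 2.458 d⁻¹.
Decay over the reach: 50.32·exp(−kt) = 50.32·0.6895 = 34.70 mg/L.
At the second outfall, C = (3.740·34.70 + 0.2270·347.0) / (3.740 + 0.2270) = 52.57 mg/L.

52.6 mg/L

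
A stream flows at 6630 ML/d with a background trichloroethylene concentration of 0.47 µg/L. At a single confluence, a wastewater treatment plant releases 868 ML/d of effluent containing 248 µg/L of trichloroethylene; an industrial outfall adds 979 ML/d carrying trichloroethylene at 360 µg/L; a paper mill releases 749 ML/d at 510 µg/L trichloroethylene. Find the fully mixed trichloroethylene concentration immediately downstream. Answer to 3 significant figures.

103 µg/L

After mixing, C = (6630·0.4700 + 868.0·248.0 + 979.0·360.0 + 749.0·510.0) / 9226 = 952800/9226 = 103.3 µg/L.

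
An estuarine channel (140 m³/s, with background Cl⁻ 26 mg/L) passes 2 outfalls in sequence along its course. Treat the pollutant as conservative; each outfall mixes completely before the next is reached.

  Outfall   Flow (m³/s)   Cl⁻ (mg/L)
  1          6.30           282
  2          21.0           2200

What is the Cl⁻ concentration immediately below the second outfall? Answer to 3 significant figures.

309 mg/L

After outfall 1: Q = 140.0 + 6.300 = 146.3 m³/s; C = (140.0·26.00 + 6.300·282.0)/146.3 = 37.02 mg/L.
After outfall 2: Q = 146.3 + 21.00 = 167.3 m³/s; C = (146.3·37.02 + 21.00·2200)/167.3 = 308.5 mg/L.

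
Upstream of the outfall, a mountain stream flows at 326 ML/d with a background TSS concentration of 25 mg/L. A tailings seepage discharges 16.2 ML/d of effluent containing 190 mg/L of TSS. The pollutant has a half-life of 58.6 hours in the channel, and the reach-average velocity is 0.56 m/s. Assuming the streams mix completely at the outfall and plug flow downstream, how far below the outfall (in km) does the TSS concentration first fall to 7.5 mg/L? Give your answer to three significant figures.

252 km

Mass balance: C = (326.0·25.00 + 16.20·190.0) / 342.2 = 11230/342.2 = 32.81 mg/L.
Half-life 58.6 h → k = ln 2 / 58.6 = 0.01183 h⁻¹ = 0.2839 d⁻¹.
Set 32.81·exp(−k·t) = 7.5 → t = ln(32.81/7.5)/k = 449200 s = 124.8 h.
Distance = v·t = 0.56·449200 = 251500 m = 251.5 km.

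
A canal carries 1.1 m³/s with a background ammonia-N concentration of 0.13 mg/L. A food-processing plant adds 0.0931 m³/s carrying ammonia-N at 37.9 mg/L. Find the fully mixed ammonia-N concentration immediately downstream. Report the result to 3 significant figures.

Conservation of mass: C = (1.100·0.1300 + 0.09310·37.90) / 1.193 = 3.671/1.193 = 3.077 mg/L.

3.08 mg/L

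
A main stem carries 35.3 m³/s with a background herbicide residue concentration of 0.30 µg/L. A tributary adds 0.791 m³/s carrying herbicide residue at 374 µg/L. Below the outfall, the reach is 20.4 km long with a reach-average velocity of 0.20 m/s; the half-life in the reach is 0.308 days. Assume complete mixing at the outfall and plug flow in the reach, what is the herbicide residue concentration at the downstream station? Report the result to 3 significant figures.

0.596 µg/L

Mixed concentration C = ΣQC/ΣQ = (35.30·0.3000 + 0.7910·374.0) / 36.09 = 306.4/36.09 = 8.490 µg/L.
Travel time t = 20.4·1000 / 0.20 = 102000 s = 28.33 h.
Half-life 0.308 d → k = ln 2 / 0.308 = 2.250 d⁻¹.
After decay, C = 8.490 × e^(−kt) = 8.490 × 0.07017 = 0.5958 µg/L.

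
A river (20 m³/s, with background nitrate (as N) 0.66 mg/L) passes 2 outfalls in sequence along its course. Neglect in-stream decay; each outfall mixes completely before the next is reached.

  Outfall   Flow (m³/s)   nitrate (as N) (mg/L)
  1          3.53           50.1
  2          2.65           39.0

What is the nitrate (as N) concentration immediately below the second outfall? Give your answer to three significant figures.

11.2 mg/L

Below outfall 1: Q → 23.53 m³/s, C = (20.00·0.6600 + 3.530·50.10)/23.53 = 8.077 mg/L.
Below outfall 2: Q → 26.18 m³/s, C = (23.53·8.077 + 2.650·39.00)/26.18 = 11.21 mg/L.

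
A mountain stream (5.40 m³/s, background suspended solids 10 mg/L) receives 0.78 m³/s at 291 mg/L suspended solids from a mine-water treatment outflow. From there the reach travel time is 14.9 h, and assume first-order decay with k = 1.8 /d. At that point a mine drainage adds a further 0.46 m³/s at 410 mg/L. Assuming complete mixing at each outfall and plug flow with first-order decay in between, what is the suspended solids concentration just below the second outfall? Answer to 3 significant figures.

Mixed concentration C = ΣQC/ΣQ = (5.400·10.00 + 0.7800·291.0) / 6.180 = 281.0/6.180 = 45.47 mg/L; combined flow 6.180 m³/s.
First-order decay: C = 45.47·exp(−k·t) = 45.47·0.3271 = 14.87 mg/L.
At the second outfall, C = (6.180·14.87 + 0.4600·410.0) / (6.180 + 0.4600) = 42.25 mg/L.

42.2 mg/L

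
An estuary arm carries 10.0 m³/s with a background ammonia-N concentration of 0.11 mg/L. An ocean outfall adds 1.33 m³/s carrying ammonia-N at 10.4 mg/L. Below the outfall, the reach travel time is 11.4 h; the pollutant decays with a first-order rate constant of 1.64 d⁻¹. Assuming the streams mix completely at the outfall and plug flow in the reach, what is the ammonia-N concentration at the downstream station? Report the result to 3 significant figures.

Mixed concentration C = ΣQC/ΣQ = (10.00·0.1100 + 1.330·10.40) / 11.33 = 14.93/11.33 = 1.318 mg/L.
Applying C = C₀e^(−kt): 1.318 × 0.4589 = 0.6047 mg/L.

0.605 mg/L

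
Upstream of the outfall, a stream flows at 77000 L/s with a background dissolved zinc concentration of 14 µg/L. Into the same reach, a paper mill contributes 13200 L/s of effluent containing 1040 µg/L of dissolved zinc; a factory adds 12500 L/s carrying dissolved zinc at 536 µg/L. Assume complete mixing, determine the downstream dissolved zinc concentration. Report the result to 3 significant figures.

209 µg/L

Flow-weighted average: C = (77000·14.00 + 13200·1040 + 12500·536.0) / 102700 = 21510000/102700 = 209.4 µg/L.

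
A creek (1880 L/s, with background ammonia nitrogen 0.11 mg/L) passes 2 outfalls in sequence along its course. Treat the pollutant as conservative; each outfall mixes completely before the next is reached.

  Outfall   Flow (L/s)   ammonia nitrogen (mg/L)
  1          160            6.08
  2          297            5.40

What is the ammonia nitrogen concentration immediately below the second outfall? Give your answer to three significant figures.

1.19 mg/L

After outfall 1: Q = 1880 + 160.0 = 2040 L/s; C = (1880·0.1100 + 160.0·6.080)/2040 = 0.5782 mg/L.
After outfall 2: Q = 2040 + 297.0 = 2337 L/s; C = (2040·0.5782 + 297.0·5.400)/2337 = 1.191 mg/L.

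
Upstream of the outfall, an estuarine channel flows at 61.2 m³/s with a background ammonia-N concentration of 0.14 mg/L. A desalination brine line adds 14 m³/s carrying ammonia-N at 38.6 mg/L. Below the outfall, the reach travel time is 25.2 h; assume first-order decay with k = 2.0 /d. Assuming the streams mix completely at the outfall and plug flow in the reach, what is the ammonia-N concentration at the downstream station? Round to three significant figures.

Mixed concentration C = ΣQC/ΣQ = (61.20·0.1400 + 14.00·38.60) / 75.20 = 549.0/75.20 = 7.300 mg/L.
After decay, C = 7.300 × e^(−kt) = 7.300 × 0.1225 = 0.8939 mg/L.

0.894 mg/L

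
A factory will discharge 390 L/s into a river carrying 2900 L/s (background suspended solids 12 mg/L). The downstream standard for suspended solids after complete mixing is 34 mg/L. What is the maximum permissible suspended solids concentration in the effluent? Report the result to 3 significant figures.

198 mg/L

At the limit, (Qr·Cr + Qe·Cₑ)/(Qr + Qe) = 34:
Cₑ = (3290·34 − 2900·12.00) / 390.0 = 197.6 mg/L.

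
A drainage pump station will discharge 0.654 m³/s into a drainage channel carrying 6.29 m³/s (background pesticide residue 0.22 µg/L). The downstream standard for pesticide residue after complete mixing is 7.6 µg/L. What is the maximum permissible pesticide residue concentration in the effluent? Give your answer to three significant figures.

At the limit, (Qr·Cr + Qe·Cₑ)/(Qr + Qe) = 7.6:
Cₑ = (6.944·7.6 − 6.290·0.2200) / 0.6540 = 78.58 µg/L.

78.6 µg/L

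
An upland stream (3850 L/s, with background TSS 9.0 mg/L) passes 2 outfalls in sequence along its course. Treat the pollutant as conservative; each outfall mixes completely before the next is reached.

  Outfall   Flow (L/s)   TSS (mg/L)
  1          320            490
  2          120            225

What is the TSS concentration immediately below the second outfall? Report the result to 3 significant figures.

50.9 mg/L

After outfall 1: Q = 3850 + 320.0 = 4170 L/s; C = (3850·9.000 + 320.0·490.0)/4170 = 45.91 mg/L.
After outfall 2: Q = 4170 + 120.0 = 4290 L/s; C = (4170·45.91 + 120.0·225.0)/4290 = 50.92 mg/L.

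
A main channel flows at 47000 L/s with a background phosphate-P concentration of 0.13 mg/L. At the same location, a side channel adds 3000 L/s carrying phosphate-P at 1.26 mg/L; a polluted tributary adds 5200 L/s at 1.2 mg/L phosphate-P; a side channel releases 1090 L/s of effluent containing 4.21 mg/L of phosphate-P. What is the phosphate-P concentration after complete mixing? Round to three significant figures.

0.368 mg/L

Mixed concentration C = ΣQC/ΣQ = (47000·0.1300 + 3000·1.260 + 5200·1.200 + 1090·4.210) / 56290 = 20720/56290 = 0.3681 mg/L.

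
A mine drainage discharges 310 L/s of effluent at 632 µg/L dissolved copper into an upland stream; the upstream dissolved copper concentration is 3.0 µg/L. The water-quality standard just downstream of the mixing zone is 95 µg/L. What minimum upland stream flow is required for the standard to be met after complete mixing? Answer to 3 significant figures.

Set C_mix = 95: (Q·3.000 + 310.0·632.0) / (Q + 310.0) = 95
→ Q = 310.0·(632.0 − 95)/(95 − 3.000) = 1809 L/s.

1810 L/s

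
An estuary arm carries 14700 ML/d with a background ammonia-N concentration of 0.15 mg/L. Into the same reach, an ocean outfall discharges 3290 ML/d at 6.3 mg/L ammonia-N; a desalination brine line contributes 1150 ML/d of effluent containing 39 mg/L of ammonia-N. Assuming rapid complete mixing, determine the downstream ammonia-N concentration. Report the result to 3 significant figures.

Mixed concentration C = ΣQC/ΣQ = (14700·0.1500 + 3290·6.300 + 1150·39.00) / 19140 = 67780/19140 = 3.541 mg/L.

3.54 mg/L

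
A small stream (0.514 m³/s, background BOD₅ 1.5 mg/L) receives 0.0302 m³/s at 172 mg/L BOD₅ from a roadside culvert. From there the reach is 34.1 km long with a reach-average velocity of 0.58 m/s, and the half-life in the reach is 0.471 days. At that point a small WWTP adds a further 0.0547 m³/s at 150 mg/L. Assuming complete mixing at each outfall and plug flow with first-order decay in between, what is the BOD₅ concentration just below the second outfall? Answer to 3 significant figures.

17.4 mg/L

Conservation of mass: C = (0.5140·1.500 + 0.03020·172.0) / 0.5442 = 5.965/0.5442 = 10.96 mg/L; combined flow 0.5442 m³/s.
Travel time t = 34.1·1000 / 0.58 = 58790 s = 16.33 h.
Half-life 0.471 d → k = ln 2 / 0.471 = 1.472 d⁻¹.
Applying C = C₀e^(−kt): 10.96 × 0.3674 = 4.027 mg/L.
At the second outfall, C = (0.5442·4.027 + 0.05470·150.0) / (0.5442 + 0.05470) = 17.36 mg/L.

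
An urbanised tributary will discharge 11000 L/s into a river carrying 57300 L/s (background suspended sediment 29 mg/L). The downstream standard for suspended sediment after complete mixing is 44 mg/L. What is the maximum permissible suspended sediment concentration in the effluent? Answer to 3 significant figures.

At the limit, (Qr·Cr + Qe·Cₑ)/(Qr + Qe) = 44:
Cₑ = (68300·44 − 57300·29.00) / 11000 = 122.1 mg/L.

122 mg/L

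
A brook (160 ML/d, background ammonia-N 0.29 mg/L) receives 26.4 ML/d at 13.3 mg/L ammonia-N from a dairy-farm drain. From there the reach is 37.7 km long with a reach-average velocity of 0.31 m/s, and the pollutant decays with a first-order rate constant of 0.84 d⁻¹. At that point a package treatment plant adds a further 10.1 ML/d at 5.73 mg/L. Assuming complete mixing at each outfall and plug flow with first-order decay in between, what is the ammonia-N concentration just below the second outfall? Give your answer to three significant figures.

After mixing, C = (160.0·0.2900 + 26.40·13.30) / 186.4 = 397.5/186.4 = 2.133 mg/L; combined flow 186.4 ML/d.
Travel time t = 37.7·1000 / 0.31 = 121600 s = 33.78 h.
Decay over the reach: 2.133·exp(−kt) = 2.133·0.3066 = 0.6538 mg/L.
At the second outfall, C = (186.4·0.6538 + 10.10·5.730) / (186.4 + 10.10) = 0.9147 mg/L.

0.915 mg/L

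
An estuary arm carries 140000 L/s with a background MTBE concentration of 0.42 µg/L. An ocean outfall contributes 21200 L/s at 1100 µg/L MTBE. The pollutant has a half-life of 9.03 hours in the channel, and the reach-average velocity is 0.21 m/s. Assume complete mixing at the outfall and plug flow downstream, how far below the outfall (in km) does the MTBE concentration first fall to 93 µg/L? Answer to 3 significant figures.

Flow-weighted average: C = (140000·0.4200 + 21200·1100) / 161200 = 23380000/161200 = 145.0 µg/L.
Half-life 9.03 h → k = ln 2 / 9.03 = 0.07676 h⁻¹ = 1.842 d⁻¹.
Set 145.0·exp(−k·t) = 93 → t = ln(145.0/93)/k = 20840 s = 5.789 h.
Distance = v·t = 0.21·20840 = 4376 m = 4.376 km.

4.38 km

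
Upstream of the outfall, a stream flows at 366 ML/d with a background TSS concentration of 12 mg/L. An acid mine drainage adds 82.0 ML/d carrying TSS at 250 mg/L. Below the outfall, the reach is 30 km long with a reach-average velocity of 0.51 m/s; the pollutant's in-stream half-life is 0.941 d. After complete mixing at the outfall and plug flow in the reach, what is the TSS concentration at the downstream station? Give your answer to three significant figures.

Mixed concentration C = ΣQC/ΣQ = (366.0·12.00 + 82.00·250.0) / 448.0 = 24890/448.0 = 55.56 mg/L.
Travel time t = 30·1000 / 0.51 = 58820 s = 16.34 h.
Half-life 0.941 d → k = ln 2 / 0.941 = 0.7366 d⁻¹.
First-order decay: C = 55.56·exp(−k·t) = 55.56·0.6056 = 33.65 mg/L.

33.6 mg/L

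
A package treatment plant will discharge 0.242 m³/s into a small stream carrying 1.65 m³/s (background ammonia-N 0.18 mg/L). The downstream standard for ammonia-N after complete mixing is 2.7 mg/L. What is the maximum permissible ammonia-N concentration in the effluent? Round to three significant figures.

19.9 mg/L

At the limit, (Qr·Cr + Qe·Cₑ)/(Qr + Qe) = 2.7:
Cₑ = (1.892·2.7 − 1.650·0.1800) / 0.2420 = 19.88 mg/L.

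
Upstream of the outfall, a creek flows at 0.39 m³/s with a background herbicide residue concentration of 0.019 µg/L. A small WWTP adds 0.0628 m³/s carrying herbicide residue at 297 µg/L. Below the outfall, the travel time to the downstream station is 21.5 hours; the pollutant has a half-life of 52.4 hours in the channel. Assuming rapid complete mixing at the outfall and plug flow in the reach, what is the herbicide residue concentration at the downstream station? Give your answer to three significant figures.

Mass balance: C = (0.3900·0.01900 + 0.06280·297.0) / 0.4528 = 18.66/0.4528 = 41.21 µg/L.
Half-life 52.4 h → k = ln 2 / 52.4 = 0.01323 h⁻¹ = 0.3175 d⁻¹.
After decay, C = 41.21 × e^(−kt) = 41.21 × 0.7525 = 31.01 µg/L.

31.0 µg/L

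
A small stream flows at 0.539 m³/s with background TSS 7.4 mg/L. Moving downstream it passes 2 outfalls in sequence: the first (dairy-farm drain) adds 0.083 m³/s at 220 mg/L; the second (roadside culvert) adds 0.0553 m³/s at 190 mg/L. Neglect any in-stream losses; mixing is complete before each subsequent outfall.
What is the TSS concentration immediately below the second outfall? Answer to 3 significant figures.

Outfall 1: combined Q = 0.6220 m³/s; C = (0.5390·7.400 + 0.08300·220.0)/0.6220 = 35.77 mg/L.
Outfall 2: combined Q = 0.6773 m³/s; C = (0.6220·35.77 + 0.05530·190.0)/0.6773 = 48.36 mg/L.

48.4 mg/L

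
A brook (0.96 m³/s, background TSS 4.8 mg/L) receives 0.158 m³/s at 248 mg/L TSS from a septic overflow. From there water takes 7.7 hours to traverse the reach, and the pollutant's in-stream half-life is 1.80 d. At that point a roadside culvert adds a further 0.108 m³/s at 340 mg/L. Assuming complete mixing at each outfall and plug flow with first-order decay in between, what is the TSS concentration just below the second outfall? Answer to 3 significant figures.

Flow-weighted average: C = (0.9600·4.800 + 0.1580·248.0) / 1.118 = 43.79/1.118 = 39.17 mg/L; combined flow 1.118 m³/s.
Half-life 1.80 d → k = ln 2 / 1.80 = 0.3851 d⁻¹.
After decay, C = 39.17 × e^(−kt) = 39.17 × 0.8838 = 34.62 mg/L.
Second outfall: C = (1.118·34.62 + 0.1080·340.0)/1.226 = 61.52 mg/L.

61.5 mg/L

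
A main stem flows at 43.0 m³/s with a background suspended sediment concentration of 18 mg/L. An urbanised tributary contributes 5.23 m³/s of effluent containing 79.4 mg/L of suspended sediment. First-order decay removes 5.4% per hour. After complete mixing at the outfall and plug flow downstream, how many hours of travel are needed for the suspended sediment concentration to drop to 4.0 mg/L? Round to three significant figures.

Mass balance: C = (43.00·18.00 + 5.230·79.40) / 48.23 = 1189/48.23 = 24.66 mg/L.
5.4%/h lost → k = −ln(1 − 0.054) = 0.05551 h⁻¹.
24.66·exp(−k·t) = 4.0 → t = ln(24.66/4.0)/k = 118000 s = 32.76 h.

32.8 h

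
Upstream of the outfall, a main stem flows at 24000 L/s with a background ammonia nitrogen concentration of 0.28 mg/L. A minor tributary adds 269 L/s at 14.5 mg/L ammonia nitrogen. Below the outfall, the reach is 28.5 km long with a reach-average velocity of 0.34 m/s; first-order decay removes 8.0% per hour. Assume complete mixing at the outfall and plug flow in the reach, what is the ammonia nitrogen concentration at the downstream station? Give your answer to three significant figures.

After mixing, C = (24000·0.2800 + 269.0·14.50) / 24270 = 10620/24270 = 0.4376 mg/L.
Travel time t = 28.5·1000 / 0.34 = 83820 s = 23.28 h.
8.0%/h lost → k = −ln(1 − 0.08) = 0.08338 h⁻¹.
Applying C = C₀e^(−kt): 0.4376 × 0.1435 = 0.06279 mg/L.

0.0628 mg/L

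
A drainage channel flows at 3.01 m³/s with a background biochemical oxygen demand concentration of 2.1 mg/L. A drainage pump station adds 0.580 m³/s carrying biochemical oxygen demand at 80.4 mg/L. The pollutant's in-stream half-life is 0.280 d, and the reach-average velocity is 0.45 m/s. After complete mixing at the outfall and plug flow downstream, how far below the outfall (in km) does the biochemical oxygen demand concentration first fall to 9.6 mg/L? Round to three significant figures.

Flow-weighted average: C = (3.010·2.100 + 0.5800·80.40) / 3.590 = 52.95/3.590 = 14.75 mg/L.
Half-life 0.280 d → k = ln 2 / 0.280 = 2.476 d⁻¹.
Set 14.75·exp(−k·t) = 9.6 → t = ln(14.75/9.6)/k = 14990 s = 4.164 h.
Distance = v·t = 0.45·14990 = 6745 m = 6.745 km.

6.75 km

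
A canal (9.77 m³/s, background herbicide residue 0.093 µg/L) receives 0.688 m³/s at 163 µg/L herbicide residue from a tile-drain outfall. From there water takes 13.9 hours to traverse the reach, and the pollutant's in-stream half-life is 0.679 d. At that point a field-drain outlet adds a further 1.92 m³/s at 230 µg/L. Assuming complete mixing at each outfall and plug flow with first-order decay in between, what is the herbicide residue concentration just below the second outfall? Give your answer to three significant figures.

After mixing, C = (9.770·0.09300 + 0.6880·163.0) / 10.46 = 113.1/10.46 = 10.81 µg/L; combined flow 10.46 m³/s.
Half-life 0.679 d → k = ln 2 / 0.679 = 1.021 d⁻¹.
Decay over the reach: 10.81·exp(−kt) = 10.81·0.5536 = 5.985 µg/L.
At the second outfall, C = (10.46·5.985 + 1.920·230.0) / (10.46 + 1.920) = 40.73 µg/L.

40.7 µg/L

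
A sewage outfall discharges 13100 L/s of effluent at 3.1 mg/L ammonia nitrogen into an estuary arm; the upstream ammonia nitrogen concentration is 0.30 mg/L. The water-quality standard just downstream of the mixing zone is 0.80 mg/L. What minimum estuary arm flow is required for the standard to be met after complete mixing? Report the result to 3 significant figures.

60300 L/s

Set C_mix = 0.80: (Q·0.3000 + 13100·3.100) / (Q + 13100) = 0.80
→ Q = 13100·(3.100 − 0.80)/(0.80 − 0.3000) = 60260 L/s.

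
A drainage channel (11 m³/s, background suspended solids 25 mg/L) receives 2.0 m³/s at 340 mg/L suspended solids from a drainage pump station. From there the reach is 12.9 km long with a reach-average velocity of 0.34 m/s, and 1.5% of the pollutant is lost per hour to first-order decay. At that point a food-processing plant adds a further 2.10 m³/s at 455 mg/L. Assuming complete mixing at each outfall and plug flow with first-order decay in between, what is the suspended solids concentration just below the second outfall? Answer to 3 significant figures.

Flow-weighted average: C = (11.00·25.00 + 2.000·340.0) / 13.00 = 955.0/13.00 = 73.46 mg/L; combined flow 13.00 m³/s.
Travel time t = 12.9·1000 / 0.34 = 37940 s = 10.54 h.
1.5%/h lost → k = −ln(1 − 0.015) = 0.01511 h⁻¹.
First-order decay: C = 73.46·exp(−k·t) = 73.46·0.8528 = 62.64 mg/L.
At the second outfall, C = (13.00·62.64 + 2.100·455.0) / (13.00 + 2.100) = 117.2 mg/L.

117 mg/L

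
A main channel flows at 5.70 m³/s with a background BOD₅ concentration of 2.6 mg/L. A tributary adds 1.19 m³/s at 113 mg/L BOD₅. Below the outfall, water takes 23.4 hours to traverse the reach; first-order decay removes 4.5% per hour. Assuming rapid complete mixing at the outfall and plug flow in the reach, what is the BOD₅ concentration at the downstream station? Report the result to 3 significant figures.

Flow-weighted average: C = (5.700·2.600 + 1.190·113.0) / 6.890 = 149.3/6.890 = 21.67 mg/L.
4.5%/h lost → k = −ln(1 − 0.045) = 0.04604 h⁻¹.
Decay over the reach: 21.67·exp(−kt) = 21.67·0.3405 = 7.377 mg/L.

7.38 mg/L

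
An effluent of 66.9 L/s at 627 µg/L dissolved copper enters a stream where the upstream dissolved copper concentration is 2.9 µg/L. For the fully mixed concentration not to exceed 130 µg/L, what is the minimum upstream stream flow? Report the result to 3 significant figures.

262 L/s

Set C_mix = 130: (Q·2.900 + 66.90·627.0) / (Q + 66.90) = 130
→ Q = 66.90·(627.0 − 130)/(130 − 2.900) = 261.6 L/s.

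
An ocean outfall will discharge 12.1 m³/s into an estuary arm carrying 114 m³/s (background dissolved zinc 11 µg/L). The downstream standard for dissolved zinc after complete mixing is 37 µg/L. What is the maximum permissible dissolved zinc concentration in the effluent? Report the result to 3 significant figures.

At the limit, (Qr·Cr + Qe·Cₑ)/(Qr + Qe) = 37:
Cₑ = (126.1·37 − 114.0·11.00) / 12.10 = 282.0 µg/L.

282 µg/L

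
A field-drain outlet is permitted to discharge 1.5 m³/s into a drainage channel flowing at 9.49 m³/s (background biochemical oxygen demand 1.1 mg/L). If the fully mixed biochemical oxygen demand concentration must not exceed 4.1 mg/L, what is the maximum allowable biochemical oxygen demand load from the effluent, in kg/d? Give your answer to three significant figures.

Mass balance at the limit: 9.490·1.100 + 1.500·Cₑ = 10.99·4.1 → Cₑ = 23.08 mg/L.
Load = 1.500 m³/s × 23.08 g/m³ × 86 400 s/d = 2991 kg/d.

2990 kg/d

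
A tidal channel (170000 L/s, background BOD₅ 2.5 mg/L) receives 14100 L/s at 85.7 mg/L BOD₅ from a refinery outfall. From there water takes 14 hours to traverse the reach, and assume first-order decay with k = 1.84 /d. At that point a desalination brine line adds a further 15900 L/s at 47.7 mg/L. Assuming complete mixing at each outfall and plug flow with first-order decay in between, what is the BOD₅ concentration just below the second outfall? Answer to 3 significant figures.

6.58 mg/L

Flow-weighted average: C = (170000·2.500 + 14100·85.70) / 184100 = 1633000/184100 = 8.872 mg/L; combined flow 184100 L/s.
After decay, C = 8.872 × e^(−kt) = 8.872 × 0.3419 = 3.033 mg/L.
At the second outfall, C = (184100·3.033 + 15900·47.70) / (184100 + 15900) = 6.584 mg/L.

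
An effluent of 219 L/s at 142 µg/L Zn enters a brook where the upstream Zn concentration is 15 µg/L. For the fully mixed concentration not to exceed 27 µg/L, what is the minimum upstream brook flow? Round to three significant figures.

Set C_mix = 27: (Q·15.00 + 219.0·142.0) / (Q + 219.0) = 27
→ Q = 219.0·(142.0 − 27)/(27 − 15.00) = 2099 L/s.

2100 L/s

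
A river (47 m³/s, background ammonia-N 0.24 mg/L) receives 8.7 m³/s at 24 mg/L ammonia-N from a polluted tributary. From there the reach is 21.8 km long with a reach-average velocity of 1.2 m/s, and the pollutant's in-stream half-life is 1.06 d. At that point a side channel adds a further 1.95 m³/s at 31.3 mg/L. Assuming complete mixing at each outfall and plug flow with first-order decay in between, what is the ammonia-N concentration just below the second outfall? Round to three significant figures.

4.39 mg/L

Conservation of mass: C = (47.00·0.2400 + 8.700·24.00) / 55.70 = 220.1/55.70 = 3.951 mg/L; combined flow 55.70 m³/s.
Travel time t = 21.8·1000 / 1.2 = 18170 s = 5.046 h.
Half-life 1.06 d → k = ln 2 / 1.06 = 0.6539 d⁻¹.
Applying C = C₀e^(−kt): 3.951 × 0.8715 = 3.444 mg/L.
Second outfall: C = (55.70·3.444 + 1.950·31.30)/57.65 = 4.386 mg/L.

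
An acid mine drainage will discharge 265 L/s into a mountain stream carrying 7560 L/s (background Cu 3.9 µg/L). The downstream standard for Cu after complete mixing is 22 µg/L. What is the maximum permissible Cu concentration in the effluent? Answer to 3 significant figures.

At the limit, (Qr·Cr + Qe·Cₑ)/(Qr + Qe) = 22:
Cₑ = (7825·22 − 7560·3.900) / 265.0 = 538.4 µg/L.

538 µg/L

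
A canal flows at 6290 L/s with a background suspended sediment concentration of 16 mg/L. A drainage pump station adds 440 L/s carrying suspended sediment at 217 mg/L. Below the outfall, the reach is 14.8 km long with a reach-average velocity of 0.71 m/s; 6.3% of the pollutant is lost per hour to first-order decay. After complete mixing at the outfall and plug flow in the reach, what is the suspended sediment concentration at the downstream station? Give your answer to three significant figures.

20.0 mg/L

Flow-weighted average: C = (6290·16.00 + 440.0·217.0) / 6730 = 196100/6730 = 29.14 mg/L.
Travel time t = 14.8·1000 / 0.71 = 20850 s = 5.790 h.
6.3%/h lost → k = −ln(1 − 0.063) = 0.06507 h⁻¹.
First-order decay: C = 29.14·exp(−k·t) = 29.14·0.6861 = 19.99 mg/L.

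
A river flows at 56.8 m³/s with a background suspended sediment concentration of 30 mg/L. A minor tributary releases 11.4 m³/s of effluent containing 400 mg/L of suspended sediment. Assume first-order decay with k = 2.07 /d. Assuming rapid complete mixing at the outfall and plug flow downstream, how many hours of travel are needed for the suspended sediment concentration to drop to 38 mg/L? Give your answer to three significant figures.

After mixing, C = (56.80·30.00 + 11.40·400.0) / 68.20 = 6264/68.20 = 91.85 mg/L.
91.85·exp(−k·t) = 38 → t = ln(91.85/38)/k = 36840 s = 10.23 h.

10.2 h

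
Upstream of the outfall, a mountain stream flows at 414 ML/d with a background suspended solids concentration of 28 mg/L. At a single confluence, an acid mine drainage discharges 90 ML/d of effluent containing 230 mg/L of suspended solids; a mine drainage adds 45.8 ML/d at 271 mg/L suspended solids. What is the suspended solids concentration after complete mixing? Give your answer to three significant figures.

Conservation of mass: C = (414.0·28.00 + 90.00·230.0 + 45.80·271.0) / 549.8 = 44700/549.8 = 81.31 mg/L.

81.3 mg/L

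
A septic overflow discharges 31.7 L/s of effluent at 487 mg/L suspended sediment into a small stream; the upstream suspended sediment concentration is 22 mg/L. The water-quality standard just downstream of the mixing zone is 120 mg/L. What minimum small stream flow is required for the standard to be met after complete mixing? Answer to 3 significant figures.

119 L/s

Set C_mix = 120: (Q·22.00 + 31.70·487.0) / (Q + 31.70) = 120
→ Q = 31.70·(487.0 − 120)/(120 − 22.00) = 118.7 L/s.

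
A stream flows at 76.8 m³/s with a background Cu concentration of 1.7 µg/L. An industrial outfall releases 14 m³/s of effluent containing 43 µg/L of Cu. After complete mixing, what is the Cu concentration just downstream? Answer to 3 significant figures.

Mass balance: C = (76.80·1.700 + 14.00·43.00) / 90.80 = 732.6/90.80 = 8.068 µg/L.

8.07 µg/L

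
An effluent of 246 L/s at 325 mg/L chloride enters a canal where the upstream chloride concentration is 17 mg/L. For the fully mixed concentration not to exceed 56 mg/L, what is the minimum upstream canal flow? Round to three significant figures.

1700 L/s

Set C_mix = 56: (Q·17.00 + 246.0·325.0) / (Q + 246.0) = 56
→ Q = 246.0·(325.0 − 56)/(56 − 17.00) = 1697 L/s.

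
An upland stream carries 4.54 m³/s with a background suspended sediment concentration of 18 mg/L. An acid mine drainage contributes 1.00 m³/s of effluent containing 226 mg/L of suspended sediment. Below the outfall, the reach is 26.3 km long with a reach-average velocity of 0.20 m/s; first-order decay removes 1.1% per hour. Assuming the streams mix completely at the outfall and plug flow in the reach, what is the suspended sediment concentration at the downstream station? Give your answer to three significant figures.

After mixing, C = (4.540·18.00 + 1.000·226.0) / 5.540 = 307.7/5.540 = 55.55 mg/L.
Travel time t = 26.3·1000 / 0.20 = 131500 s = 36.53 h.
1.1%/h lost → k = −ln(1 − 0.011) = 0.01106 h⁻¹.
Applying C = C₀e^(−kt): 55.55 × 0.6676 = 37.08 mg/L.

37.1 mg/L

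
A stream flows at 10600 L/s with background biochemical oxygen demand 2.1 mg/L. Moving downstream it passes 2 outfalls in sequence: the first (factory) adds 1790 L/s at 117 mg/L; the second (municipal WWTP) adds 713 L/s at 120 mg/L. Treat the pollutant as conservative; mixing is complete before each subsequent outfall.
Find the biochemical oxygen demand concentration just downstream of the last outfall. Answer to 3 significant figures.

24.2 mg/L

After outfall 1: Q = 10600 + 1790 = 12390 L/s; C = (10600·2.100 + 1790·117.0)/12390 = 18.70 mg/L.
After outfall 2: Q = 12390 + 713.0 = 13100 L/s; C = (12390·18.70 + 713.0·120.0)/13100 = 24.21 mg/L.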